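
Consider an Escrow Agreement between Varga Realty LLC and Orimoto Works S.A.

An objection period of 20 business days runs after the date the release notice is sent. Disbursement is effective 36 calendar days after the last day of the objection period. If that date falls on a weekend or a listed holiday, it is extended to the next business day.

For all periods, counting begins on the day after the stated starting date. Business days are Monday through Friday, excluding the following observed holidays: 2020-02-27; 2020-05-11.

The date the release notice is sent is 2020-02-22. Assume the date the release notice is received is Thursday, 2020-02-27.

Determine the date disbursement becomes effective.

The last day of the objection period: 20 business days after Saturday, 2020-02-22, skipping weekends and the listed holiday on Feb 27 — Feb 24, Feb 25, Feb 26, Feb 28, …, Mar 19, Mar 20, Mar 23 — lands on Monday, 2020-03-23.
The date disbursement becomes effective: 2020-03-23 + 36 days = 2020-04-28. 2020-04-28 is a Tuesday and is not a listed holiday, so no roll-forward applies.

2020-04-28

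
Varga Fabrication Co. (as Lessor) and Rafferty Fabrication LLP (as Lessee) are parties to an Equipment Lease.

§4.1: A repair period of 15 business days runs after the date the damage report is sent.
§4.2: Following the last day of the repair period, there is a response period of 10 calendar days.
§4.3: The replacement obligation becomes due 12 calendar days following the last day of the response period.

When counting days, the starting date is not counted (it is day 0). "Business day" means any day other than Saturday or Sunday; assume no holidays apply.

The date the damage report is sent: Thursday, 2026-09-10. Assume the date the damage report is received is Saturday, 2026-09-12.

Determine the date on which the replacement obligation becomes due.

The last day of the repair period: 15 business days after Thursday, 2026-09-10, skipping weekends — Sep 11, Sep 14, Sep 15, Sep 16, …, Sep 29, Sep 30, Oct 1 — lands on Thursday, 2026-10-01.
Adding 10 calendar days to 2026-10-01 gives 2026-10-11, which is the last day of the response period.
Adding 12 calendar days to 2026-10-11 gives 2026-10-23, which is the date on which the replacement obligation becomes due.

2026-10-23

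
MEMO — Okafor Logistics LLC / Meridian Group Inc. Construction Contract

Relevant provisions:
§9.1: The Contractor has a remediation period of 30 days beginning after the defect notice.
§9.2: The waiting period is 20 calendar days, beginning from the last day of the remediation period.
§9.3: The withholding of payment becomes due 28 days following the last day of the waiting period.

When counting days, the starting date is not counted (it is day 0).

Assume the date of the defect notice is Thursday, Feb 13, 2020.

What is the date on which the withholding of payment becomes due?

The last day of the remediation period: 30 calendar days after Feb 13, 2020 is Mar 14, 2020.
Adding 20 calendar days to Mar 14, 2020 gives Apr 3, 2020, which is the last day of the waiting period.
The date on which the withholding of payment becomes due: 28 calendar days after Apr 3, 2020 is May 1, 2020.

May 1, 2020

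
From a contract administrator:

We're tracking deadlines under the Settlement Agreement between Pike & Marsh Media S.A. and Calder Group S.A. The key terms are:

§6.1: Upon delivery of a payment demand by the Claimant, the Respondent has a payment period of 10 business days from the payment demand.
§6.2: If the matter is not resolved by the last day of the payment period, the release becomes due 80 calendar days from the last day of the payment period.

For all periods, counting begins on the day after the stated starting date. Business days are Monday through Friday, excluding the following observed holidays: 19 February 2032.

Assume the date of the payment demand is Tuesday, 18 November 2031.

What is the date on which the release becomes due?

20 February 2032

From Tuesday, 18 November 2031, 10 business days (Nov 19, Nov 20, Nov 21, Nov 24, Nov 25, Nov 26, Nov 27, Nov 28, Dec 1, Dec 2, skipping weekends) brings us to Tuesday, 2 December 2031, which is the last day of the payment period.
Adding 80 calendar days to 2 December 2031 gives 20 February 2032, which is the date on which the release becomes due.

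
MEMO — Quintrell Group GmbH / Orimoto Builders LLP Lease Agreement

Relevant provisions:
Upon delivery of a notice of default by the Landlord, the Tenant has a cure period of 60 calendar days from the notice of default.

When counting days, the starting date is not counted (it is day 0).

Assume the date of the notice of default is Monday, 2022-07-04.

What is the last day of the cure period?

2022-09-02

Adding 60 calendar days to 2022-07-04 gives 2022-09-02, which is the last day of the cure period.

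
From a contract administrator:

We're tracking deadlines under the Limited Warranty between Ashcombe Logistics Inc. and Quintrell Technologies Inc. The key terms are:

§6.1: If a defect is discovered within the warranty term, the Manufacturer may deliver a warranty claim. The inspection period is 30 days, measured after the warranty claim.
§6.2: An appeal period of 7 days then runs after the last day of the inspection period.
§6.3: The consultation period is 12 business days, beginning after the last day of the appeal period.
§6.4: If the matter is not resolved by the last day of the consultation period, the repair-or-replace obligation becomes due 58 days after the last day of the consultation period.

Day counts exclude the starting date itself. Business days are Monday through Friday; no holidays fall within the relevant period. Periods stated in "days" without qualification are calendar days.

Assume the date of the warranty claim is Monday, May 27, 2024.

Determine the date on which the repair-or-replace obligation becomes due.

The last day of the inspection period: 30 calendar days after May 27, 2024 is Jun 26, 2024.
Adding 7 calendar days to Jun 26, 2024 gives Jul 3, 2024, which is the last day of the appeal period.
The last day of the consultation period: counting 12 business days from Wednesday, Jul 3, 2024 (Jul 4, Jul 5, Jul 8, Jul 9, …, Jul 17, Jul 18, Jul 19, skipping weekends) reaches Friday, Jul 19, 2024.
The date on which the repair-or-replace obligation becomes due: 58 calendar days after Jul 19, 2024 is Sep 15, 2024.

Sep 15, 2024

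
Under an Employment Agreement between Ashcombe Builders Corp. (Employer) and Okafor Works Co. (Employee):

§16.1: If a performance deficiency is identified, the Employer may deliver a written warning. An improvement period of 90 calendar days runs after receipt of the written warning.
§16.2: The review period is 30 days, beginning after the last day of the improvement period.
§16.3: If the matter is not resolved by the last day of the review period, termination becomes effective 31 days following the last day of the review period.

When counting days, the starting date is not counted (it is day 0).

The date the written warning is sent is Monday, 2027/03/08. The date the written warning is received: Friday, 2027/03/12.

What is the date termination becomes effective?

2027/08/10

The last day of the improvement period: 90 calendar days after 2027/03/12 is 2027/06/10.
The last day of the review period: 2027/06/10 + 30 days = 2027/07/10.
The date termination becomes effective: 2027/07/10 + 31 days = 2027/08/10.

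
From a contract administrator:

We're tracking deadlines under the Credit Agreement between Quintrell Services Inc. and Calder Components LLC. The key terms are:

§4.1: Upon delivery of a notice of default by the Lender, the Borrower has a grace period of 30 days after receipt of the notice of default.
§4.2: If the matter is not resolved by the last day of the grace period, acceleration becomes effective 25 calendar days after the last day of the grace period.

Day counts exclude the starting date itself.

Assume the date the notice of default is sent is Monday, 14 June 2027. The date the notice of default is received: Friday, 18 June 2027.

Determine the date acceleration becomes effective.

Adding 30 calendar days to 18 June 2027 gives 18 July 2027, which is the last day of the grace period.
The date acceleration becomes effective: 25 calendar days after 18 July 2027 is 12 August 2027.

12 August 2027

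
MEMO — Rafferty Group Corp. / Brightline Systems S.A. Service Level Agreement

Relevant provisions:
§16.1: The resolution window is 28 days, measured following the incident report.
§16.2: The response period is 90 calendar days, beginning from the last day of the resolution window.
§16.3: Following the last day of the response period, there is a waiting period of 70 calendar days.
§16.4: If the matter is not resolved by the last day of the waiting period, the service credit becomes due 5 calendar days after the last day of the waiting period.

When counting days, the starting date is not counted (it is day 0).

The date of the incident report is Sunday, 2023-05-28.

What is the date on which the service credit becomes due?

2023-12-07

Adding 28 calendar days to 2023-05-28 gives 2023-06-25, which is the last day of the resolution window.
The last day of the response period: 2023-06-25 + 90 days = 2023-09-23.
Adding 70 calendar days to 2023-09-23 gives 2023-12-02, which is the last day of the waiting period.
The date on which the service credit becomes due: 5 calendar days after 2023-12-02 is 2023-12-07.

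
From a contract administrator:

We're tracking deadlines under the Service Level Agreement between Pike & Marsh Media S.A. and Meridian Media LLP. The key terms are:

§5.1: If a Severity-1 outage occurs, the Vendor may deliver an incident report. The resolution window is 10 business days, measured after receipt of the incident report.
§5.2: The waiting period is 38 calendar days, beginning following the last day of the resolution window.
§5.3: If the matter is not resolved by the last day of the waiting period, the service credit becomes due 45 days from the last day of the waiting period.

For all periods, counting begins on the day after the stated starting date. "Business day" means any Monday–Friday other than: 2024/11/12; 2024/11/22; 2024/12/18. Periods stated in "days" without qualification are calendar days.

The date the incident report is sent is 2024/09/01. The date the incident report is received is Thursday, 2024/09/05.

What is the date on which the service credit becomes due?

2024/12/11

From Thursday, 2024/09/05, 10 business days (Sep 6, Sep 9, Sep 10, Sep 11, Sep 12, Sep 13, Sep 16, Sep 17, Sep 18, Sep 19, skipping weekends) brings us to Thursday, 2024/09/19, which is the last day of the resolution window.
The last day of the waiting period: 2024/09/19 + 38 days = 2024/10/27.
The date on which the service credit becomes due: 2024/10/27 + 45 days = 2024/12/11.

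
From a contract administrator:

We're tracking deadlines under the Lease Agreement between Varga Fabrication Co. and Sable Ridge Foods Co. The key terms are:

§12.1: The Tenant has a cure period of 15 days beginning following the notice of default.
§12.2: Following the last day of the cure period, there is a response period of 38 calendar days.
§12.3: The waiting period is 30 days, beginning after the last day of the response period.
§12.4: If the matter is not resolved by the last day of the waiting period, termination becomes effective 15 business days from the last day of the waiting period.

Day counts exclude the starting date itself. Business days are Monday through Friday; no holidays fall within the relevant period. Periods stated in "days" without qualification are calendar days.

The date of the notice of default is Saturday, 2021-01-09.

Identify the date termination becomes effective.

Adding 15 calendar days to 2021-01-09 gives 2021-01-24, which is the last day of the cure period.
The last day of the response period: 2021-01-24 + 38 days = 2021-03-03.
Adding 30 calendar days to 2021-03-03 gives 2021-04-02, which is the last day of the waiting period.
The date termination becomes effective: 15 business days after Friday, 2021-04-02, skipping weekends — Apr 5, Apr 6, Apr 7, Apr 8, …, Apr 21, Apr 22, Apr 23 — lands on Friday, 2021-04-23.

2021-04-23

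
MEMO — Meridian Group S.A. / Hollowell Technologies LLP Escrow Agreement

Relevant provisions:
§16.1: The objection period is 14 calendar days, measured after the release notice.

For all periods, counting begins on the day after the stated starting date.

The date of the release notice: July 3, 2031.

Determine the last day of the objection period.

The last day of the objection period: July 3, 2031 + 14 days = July 17, 2031.

July 17, 2031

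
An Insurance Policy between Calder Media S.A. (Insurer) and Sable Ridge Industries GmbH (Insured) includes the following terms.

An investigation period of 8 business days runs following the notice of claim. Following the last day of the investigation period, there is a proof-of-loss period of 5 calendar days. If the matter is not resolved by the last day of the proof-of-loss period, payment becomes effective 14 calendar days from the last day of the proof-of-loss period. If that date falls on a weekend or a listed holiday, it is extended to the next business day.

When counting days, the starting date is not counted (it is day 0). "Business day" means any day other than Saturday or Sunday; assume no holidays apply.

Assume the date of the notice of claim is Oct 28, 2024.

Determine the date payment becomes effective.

Nov 26, 2024

The last day of the investigation period: 8 business days after Monday, Oct 28, 2024, skipping weekends — Oct 29, Oct 30, Oct 31, Nov 1, Nov 4, Nov 5, Nov 6, Nov 7 — lands on Thursday, Nov 7, 2024.
Adding 5 calendar days to Nov 7, 2024 gives Nov 12, 2024, which is the last day of the proof-of-loss period.
Adding 14 calendar days to Nov 12, 2024 gives Nov 26, 2024, which is the date payment becomes effective. Nov 26, 2024 is a Tuesday, so no roll-forward applies.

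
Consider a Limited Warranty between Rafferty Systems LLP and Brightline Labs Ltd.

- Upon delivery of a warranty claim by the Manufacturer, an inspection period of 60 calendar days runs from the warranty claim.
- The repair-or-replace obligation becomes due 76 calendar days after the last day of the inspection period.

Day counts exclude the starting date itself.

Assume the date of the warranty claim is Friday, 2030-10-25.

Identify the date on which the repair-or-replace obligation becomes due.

Adding 60 calendar days to 2030-10-25 gives 2030-12-24, which is the last day of the inspection period.
Adding 76 calendar days to 2030-12-24 gives 2031-03-10, which is the date on which the repair-or-replace obligation becomes due.

2031-03-10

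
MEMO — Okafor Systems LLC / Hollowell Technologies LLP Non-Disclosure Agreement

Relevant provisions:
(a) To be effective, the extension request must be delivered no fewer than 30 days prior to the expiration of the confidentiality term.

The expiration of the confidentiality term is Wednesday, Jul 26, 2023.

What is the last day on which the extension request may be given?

Jun 26, 2023

Jul 26, 2023 minus 30 days is Jun 26, 2023.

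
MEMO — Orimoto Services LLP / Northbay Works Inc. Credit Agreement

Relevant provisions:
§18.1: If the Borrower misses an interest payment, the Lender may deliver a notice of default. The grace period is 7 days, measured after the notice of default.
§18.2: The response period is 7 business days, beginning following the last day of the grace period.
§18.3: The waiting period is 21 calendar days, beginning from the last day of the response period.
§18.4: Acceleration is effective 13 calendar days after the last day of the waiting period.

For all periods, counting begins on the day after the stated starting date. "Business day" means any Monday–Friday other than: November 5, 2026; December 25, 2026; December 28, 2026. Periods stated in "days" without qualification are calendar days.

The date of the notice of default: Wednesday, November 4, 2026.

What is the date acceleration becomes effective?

December 24, 2026

Adding 7 calendar days to November 4, 2026 gives November 11, 2026, which is the last day of the grace period.
The last day of the response period: 7 business days after Wednesday, November 11, 2026, skipping weekends — Nov 12, Nov 13, Nov 16, Nov 17, Nov 18, Nov 19, Nov 20 — lands on Friday, November 20, 2026.
Adding 21 calendar days to November 20, 2026 gives December 11, 2026, which is the last day of the waiting period.
Adding 13 calendar days to December 11, 2026 gives December 24, 2026, which is the date acceleration becomes effective.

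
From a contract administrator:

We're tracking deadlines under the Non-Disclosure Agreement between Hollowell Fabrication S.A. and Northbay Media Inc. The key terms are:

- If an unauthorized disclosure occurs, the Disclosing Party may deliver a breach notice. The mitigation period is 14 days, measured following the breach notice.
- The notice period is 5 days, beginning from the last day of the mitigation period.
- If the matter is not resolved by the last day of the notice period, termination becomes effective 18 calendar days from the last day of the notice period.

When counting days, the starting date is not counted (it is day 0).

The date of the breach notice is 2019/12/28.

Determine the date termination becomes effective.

The last day of the mitigation period: 14 calendar days after 2019/12/28 is 2020/01/11.
Adding 5 calendar days to 2020/01/11 gives 2020/01/16, which is the last day of the notice period.
Adding 18 calendar days to 2020/01/16 gives 2020/02/03, which is the date termination becomes effective.

2020/02/03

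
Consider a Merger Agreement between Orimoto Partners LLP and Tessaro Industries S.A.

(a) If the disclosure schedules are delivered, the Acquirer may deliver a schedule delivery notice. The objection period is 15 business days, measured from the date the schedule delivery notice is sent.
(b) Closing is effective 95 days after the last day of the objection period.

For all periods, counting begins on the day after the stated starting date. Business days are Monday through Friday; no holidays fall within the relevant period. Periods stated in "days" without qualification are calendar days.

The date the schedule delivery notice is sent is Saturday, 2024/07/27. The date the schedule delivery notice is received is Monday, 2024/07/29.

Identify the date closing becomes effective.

2024/11/19

The last day of the objection period: counting 15 business days from Saturday, 2024/07/27 (Jul 29, Jul 30, Jul 31, Aug 1, …, Aug 14, Aug 15, Aug 16, skipping weekends) reaches Friday, 2024/08/16.
Adding 95 calendar days to 2024/08/16 gives 2024/11/19, which is the date closing becomes effective.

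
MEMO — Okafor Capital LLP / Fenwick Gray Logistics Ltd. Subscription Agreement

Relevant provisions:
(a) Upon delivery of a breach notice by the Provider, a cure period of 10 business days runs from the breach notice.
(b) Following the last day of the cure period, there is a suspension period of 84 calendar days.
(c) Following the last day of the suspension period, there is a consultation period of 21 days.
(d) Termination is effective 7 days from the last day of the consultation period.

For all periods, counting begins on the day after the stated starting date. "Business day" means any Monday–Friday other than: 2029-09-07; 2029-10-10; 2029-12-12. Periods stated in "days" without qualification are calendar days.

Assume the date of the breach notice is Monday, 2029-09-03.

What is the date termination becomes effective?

The last day of the cure period: counting 10 business days from Monday, 2029-09-03 (Sep 4, Sep 5, Sep 6, Sep 10, Sep 11, Sep 12, Sep 13, Sep 14, Sep 17, Sep 18, skipping weekends and the listed holiday on Sep 7) reaches Tuesday, 2029-09-18.
The last day of the suspension period: 2029-09-18 + 84 days = 2029-12-11.
The last day of the consultation period: 2029-12-11 + 21 days = 2030-01-01.
The date termination becomes effective: 2030-01-01 + 7 days = 2030-01-08.

2030-01-08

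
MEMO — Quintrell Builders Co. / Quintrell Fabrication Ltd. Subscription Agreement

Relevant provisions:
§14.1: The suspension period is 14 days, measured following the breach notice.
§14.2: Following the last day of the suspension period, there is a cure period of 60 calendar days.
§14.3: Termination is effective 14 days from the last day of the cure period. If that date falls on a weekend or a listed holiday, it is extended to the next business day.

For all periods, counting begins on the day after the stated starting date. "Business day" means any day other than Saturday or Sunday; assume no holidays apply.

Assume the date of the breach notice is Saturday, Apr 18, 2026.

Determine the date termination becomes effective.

Adding 14 calendar days to Apr 18, 2026 gives May 2, 2026, which is the last day of the suspension period.
The last day of the cure period: 60 calendar days after May 2, 2026 is Jul 1, 2026.
Adding 14 calendar days to Jul 1, 2026 gives Jul 15, 2026, which is the date termination becomes effective. Jul 15, 2026 is a Wednesday, so no roll-forward applies.

Jul 15, 2026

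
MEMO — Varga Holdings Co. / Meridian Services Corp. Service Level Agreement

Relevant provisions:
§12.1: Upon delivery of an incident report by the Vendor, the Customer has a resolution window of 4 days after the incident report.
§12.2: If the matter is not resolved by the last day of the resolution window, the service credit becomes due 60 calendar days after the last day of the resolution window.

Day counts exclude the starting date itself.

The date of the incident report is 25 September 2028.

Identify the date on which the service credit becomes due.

The last day of the resolution window: 25 September 2028 + 4 days = 29 September 2028.
The date on which the service credit becomes due: 29 September 2028 + 60 days = 28 November 2028.

28 November 2028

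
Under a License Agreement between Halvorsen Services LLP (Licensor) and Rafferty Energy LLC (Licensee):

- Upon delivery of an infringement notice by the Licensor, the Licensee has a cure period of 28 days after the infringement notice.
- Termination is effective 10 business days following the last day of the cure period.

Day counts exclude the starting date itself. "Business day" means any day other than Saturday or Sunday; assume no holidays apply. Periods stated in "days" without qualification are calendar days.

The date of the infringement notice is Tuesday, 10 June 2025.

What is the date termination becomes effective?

The last day of the cure period: 28 calendar days after 10 June 2025 is 8 July 2025.
From Tuesday, 8 July 2025, 10 business days (Jul 9, Jul 10, Jul 11, Jul 14, Jul 15, Jul 16, Jul 17, Jul 18, Jul 21, Jul 22, skipping weekends) brings us to Tuesday, 22 July 2025, which is the date termination becomes effective.

22 July 2025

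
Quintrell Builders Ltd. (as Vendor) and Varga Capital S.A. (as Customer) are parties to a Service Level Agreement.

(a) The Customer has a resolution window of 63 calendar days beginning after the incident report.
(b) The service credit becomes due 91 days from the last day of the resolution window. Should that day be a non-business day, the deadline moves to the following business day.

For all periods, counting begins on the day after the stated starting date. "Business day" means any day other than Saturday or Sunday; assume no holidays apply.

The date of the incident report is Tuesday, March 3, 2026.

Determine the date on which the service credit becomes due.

August 4, 2026

Adding 63 calendar days to March 3, 2026 gives May 5, 2026, which is the last day of the resolution window.
Adding 91 calendar days to May 5, 2026 gives August 4, 2026, which is the date on which the service credit becomes due. August 4, 2026 is a Tuesday, so no roll-forward applies.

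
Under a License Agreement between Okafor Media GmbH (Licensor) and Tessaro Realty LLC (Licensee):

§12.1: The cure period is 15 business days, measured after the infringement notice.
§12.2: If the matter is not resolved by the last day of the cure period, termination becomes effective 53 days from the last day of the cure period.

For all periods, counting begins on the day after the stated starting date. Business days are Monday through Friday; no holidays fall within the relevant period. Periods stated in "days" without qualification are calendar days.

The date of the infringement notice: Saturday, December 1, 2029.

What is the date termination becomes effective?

February 12, 2030

The last day of the cure period: 15 business days after Saturday, December 1, 2029, skipping weekends — Dec 3, Dec 4, Dec 5, Dec 6, …, Dec 19, Dec 20, Dec 21 — lands on Friday, December 21, 2029.
Adding 53 calendar days to December 21, 2029 gives February 12, 2030, which is the date termination becomes effective.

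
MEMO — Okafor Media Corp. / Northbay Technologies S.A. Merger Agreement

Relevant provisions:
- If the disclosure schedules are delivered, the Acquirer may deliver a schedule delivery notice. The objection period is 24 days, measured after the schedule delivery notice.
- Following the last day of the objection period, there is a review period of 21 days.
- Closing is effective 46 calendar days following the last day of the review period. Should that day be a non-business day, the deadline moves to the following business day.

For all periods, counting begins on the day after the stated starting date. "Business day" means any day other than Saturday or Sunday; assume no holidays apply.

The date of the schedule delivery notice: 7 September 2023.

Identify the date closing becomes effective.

7 December 2023

The last day of the objection period: 24 calendar days after 7 September 2023 is 1 October 2023.
Adding 21 calendar days to 1 October 2023 gives 22 October 2023, which is the last day of the review period.
The date closing becomes effective: 46 calendar days after 22 October 2023 is 7 December 2023. 7 December 2023 is a Thursday, so no roll-forward applies.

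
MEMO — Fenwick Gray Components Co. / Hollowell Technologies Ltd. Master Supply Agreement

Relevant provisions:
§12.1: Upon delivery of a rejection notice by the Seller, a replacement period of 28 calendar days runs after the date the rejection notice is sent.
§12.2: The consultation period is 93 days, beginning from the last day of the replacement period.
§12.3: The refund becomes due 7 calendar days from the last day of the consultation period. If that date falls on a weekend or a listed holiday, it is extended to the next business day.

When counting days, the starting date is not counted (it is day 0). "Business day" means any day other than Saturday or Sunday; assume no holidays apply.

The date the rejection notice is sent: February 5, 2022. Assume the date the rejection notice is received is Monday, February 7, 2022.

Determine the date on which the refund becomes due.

June 13, 2022

The last day of the replacement period: February 5, 2022 + 28 days = March 5, 2022.
The last day of the consultation period: 93 calendar days after March 5, 2022 is June 6, 2022.
The date on which the refund becomes due: 7 calendar days after June 6, 2022 is June 13, 2022. June 13, 2022 is a Monday, so no roll-forward applies.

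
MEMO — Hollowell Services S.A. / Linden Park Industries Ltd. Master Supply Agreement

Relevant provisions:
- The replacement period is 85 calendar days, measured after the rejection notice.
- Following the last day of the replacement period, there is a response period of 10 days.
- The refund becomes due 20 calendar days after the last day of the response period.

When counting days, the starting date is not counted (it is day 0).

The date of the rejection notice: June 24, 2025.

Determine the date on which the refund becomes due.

October 17, 2025

The last day of the replacement period: 85 calendar days after June 24, 2025 is September 17, 2025.
Adding 10 calendar days to September 17, 2025 gives September 27, 2025, which is the last day of the response period.
The date on which the refund becomes due: September 27, 2025 + 20 days = October 17, 2025.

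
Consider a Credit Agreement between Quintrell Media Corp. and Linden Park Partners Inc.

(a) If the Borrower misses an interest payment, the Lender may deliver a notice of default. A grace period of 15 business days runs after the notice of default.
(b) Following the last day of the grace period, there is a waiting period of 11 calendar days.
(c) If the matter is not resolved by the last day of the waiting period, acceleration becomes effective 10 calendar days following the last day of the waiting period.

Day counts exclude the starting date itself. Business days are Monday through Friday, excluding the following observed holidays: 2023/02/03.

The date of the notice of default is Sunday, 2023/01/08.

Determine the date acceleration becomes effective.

2023/02/17

The last day of the grace period: 15 business days after Sunday, 2023/01/08, skipping weekends — Jan 9, Jan 10, Jan 11, Jan 12, …, Jan 25, Jan 26, Jan 27 — lands on Friday, 2023/01/27.
The last day of the waiting period: 11 calendar days after 2023/01/27 is 2023/02/07.
The date acceleration becomes effective: 10 calendar days after 2023/02/07 is 2023/02/17.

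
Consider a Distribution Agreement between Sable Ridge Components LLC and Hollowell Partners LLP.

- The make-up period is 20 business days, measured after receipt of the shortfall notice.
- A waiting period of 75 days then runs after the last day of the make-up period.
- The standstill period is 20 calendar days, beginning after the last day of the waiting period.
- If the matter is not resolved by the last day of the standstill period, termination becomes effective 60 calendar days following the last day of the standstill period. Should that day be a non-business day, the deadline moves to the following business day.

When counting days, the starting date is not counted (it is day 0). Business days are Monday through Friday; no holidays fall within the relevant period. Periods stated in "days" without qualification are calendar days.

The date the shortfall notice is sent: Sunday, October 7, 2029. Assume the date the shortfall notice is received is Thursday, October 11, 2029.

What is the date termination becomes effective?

The last day of the make-up period: 20 business days after Thursday, October 11, 2029, skipping weekends — Oct 12, Oct 15, Oct 16, Oct 17, …, Nov 6, Nov 7, Nov 8 — lands on Thursday, November 8, 2029.
The last day of the waiting period: November 8, 2029 + 75 days = January 22, 2030.
The last day of the standstill period: January 22, 2030 + 20 days = February 11, 2030.
The date termination becomes effective: February 11, 2030 + 60 days = April 12, 2030. April 12, 2030 is a Friday, so no roll-forward applies.

April 12, 2030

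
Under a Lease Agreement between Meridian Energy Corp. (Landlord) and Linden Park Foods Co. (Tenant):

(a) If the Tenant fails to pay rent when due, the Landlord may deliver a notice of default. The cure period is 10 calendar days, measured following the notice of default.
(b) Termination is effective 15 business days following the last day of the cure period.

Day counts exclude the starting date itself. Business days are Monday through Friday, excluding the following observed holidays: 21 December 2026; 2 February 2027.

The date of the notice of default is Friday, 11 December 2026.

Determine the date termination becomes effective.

11 January 2027

The last day of the cure period: 10 calendar days after 11 December 2026 is 21 December 2026.
The date termination becomes effective: counting 15 business days from Monday, 21 December 2026 (Dec 22, Dec 23, Dec 24, Dec 25, …, Jan 7, Jan 8, Jan 11, skipping weekends) reaches Monday, 11 January 2027.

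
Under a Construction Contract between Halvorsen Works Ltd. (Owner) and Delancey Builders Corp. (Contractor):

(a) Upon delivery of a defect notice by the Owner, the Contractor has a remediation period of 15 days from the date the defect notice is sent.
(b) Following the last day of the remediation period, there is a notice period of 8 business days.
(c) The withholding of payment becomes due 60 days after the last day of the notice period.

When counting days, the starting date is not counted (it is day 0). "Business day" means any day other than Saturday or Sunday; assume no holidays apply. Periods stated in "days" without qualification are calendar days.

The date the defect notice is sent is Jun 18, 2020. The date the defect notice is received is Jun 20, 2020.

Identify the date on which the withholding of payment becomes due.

Sep 13, 2020

Adding 15 calendar days to Jun 18, 2020 gives Jul 3, 2020, which is the last day of the remediation period.
The last day of the notice period: 8 business days after Friday, Jul 3, 2020, skipping weekends — Jul 6, Jul 7, Jul 8, Jul 9, Jul 10, Jul 13, Jul 14, Jul 15 — lands on Wednesday, Jul 15, 2020.
The date on which the withholding of payment becomes due: Jul 15, 2020 + 60 days = Sep 13, 2020.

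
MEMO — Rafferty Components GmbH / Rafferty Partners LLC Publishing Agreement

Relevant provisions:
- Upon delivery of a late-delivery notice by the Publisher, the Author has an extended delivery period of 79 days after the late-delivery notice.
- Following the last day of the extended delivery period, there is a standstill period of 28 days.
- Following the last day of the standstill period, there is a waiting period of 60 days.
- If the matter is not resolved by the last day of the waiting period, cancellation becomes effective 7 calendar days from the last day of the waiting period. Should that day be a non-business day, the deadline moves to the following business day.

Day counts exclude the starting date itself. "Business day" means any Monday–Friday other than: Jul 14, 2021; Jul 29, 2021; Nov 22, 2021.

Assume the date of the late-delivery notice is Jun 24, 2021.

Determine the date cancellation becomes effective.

Dec 15, 2021

The last day of the extended delivery period: Jun 24, 2021 + 79 days = Sep 11, 2021.
Adding 28 calendar days to Sep 11, 2021 gives Oct 9, 2021, which is the last day of the standstill period.
Adding 60 calendar days to Oct 9, 2021 gives Dec 8, 2021, which is the last day of the waiting period.
Adding 7 calendar days to Dec 8, 2021 gives Dec 15, 2021, which is the date cancellation becomes effective. Dec 15, 2021 is a Wednesday and is not a listed holiday, so no roll-forward applies.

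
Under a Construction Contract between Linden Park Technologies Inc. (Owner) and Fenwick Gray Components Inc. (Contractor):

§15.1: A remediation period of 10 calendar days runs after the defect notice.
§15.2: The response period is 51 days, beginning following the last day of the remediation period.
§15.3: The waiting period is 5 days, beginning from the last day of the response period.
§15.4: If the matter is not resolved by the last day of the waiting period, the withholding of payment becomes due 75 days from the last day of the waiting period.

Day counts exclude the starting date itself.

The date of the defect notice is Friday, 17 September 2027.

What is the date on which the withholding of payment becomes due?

5 February 2028

Adding 10 calendar days to 17 September 2027 gives 27 September 2027, which is the last day of the remediation period.
The last day of the response period: 51 calendar days after 27 September 2027 is 17 November 2027.
The last day of the waiting period: 5 calendar days after 17 November 2027 is 22 November 2027.
The date on which the withholding of payment becomes due: 22 November 2027 + 75 days = 5 February 2028.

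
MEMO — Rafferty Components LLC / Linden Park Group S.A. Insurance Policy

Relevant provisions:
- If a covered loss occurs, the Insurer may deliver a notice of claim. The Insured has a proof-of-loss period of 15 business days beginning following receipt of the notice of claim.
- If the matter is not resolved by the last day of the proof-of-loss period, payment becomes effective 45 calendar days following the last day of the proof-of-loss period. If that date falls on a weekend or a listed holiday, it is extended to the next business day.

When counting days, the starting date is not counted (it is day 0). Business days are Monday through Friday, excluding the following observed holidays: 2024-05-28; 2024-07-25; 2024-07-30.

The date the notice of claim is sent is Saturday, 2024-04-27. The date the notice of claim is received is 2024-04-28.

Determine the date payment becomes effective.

2024-07-01

The last day of the proof-of-loss period: 15 business days after Sunday, 2024-04-28, skipping weekends — Apr 29, Apr 30, May 1, May 2, …, May 15, May 16, May 17 — lands on Friday, 2024-05-17.
Adding 45 calendar days to 2024-05-17 gives 2024-07-01, which is the date payment becomes effective. 2024-07-01 is a Monday and is not a listed holiday, so no roll-forward applies.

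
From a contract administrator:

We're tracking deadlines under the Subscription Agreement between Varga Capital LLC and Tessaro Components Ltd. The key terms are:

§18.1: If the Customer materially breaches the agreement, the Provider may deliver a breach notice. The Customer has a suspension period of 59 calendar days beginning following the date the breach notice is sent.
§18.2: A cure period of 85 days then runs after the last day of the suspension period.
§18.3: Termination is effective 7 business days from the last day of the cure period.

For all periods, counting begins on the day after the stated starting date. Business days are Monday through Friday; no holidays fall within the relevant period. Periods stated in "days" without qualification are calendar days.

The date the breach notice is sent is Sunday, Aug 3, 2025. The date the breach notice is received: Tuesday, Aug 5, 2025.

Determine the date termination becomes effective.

Adding 59 calendar days to Aug 3, 2025 gives Oct 1, 2025, which is the last day of the suspension period.
Adding 85 calendar days to Oct 1, 2025 gives Dec 25, 2025, which is the last day of the cure period.
From Thursday, Dec 25, 2025, 7 business days (Dec 26, Dec 29, Dec 30, Dec 31, Jan 1, Jan 2, Jan 5, skipping weekends) brings us to Monday, Jan 5, 2026, which is the date termination becomes effective.

Jan 5, 2026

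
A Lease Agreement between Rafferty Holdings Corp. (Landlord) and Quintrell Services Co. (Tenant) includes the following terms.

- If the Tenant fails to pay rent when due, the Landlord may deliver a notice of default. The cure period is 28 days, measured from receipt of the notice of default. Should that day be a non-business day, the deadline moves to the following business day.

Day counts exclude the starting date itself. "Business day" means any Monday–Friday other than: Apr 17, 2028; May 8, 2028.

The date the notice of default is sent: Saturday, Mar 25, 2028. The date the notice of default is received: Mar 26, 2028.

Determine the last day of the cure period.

The last day of the cure period: 28 calendar days after Mar 26, 2028 is Apr 23, 2028. That falls on a Sunday, so it rolls to the next business day, Monday, Apr 24, 2028.

Apr 24, 2028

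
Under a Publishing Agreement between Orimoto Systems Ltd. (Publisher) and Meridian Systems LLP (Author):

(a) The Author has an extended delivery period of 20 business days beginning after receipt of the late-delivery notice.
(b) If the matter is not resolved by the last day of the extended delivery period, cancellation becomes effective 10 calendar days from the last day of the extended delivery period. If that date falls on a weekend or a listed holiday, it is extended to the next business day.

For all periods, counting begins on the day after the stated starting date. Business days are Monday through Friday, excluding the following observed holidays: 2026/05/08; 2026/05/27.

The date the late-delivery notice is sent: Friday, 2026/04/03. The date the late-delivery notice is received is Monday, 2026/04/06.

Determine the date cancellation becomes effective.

The last day of the extended delivery period: 20 business days after Monday, 2026/04/06, skipping weekends — Apr 7, Apr 8, Apr 9, Apr 10, …, Apr 30, May 1, May 4 — lands on Monday, 2026/05/04.
The date cancellation becomes effective: 2026/05/04 + 10 days = 2026/05/14. 2026/05/14 is a Thursday and is not a listed holiday, so no roll-forward applies.

2026/05/14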